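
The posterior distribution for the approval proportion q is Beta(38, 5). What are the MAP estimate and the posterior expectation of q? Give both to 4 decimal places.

Mode = (38−1)/(38+5−2) = 37/41 = 0.9024.
Mean = 38/(38+5) = 38/43 = 0.8837.

q_MAP = 0.9024, E[q|data] = 0.8837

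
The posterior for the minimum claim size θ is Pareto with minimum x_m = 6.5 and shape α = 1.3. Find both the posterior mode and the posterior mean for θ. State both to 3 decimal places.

The Pareto density is strictly decreasing on [x_m, ∞), so the mode is x_m = 6.500.
Mean = α·x_m/(α−1) = 1.3·6.5/0.3 = 28.167.
The posterior is right-skewed, so the mean exceeds the mode.

MAP: 6.500. Posterior mean: 28.167.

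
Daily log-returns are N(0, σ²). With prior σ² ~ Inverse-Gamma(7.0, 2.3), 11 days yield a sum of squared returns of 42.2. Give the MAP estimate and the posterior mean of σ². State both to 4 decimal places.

MAP: 1.7333. Posterior mean: 2.0348.

Posterior: Inverse-Gamma(shape = 7.0+11/2 = 12.5, scale = 2.3+42.2/2 = 23.4).
Mode = β/(α+1) = 23.4/13.5 = 1.7333.
Mean = β/(α−1) = 23.4/11.5 = 2.0348.
Mean > mode: the posterior has a right tail.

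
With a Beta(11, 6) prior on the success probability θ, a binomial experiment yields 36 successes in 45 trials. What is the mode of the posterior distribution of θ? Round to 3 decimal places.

Posterior: Beta(11+36, 6+9) = Beta(47, 15).
Mode = (47−1)/(47+15−2) = 46/60 = 0.767.
Mean = 47/(47+15) = 47/62 = 0.758.
This is the posterior mode — the MAP estimate.

0.767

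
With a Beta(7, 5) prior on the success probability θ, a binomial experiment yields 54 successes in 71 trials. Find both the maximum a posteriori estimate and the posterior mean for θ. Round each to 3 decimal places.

θ_MAP = 0.741, E[θ|data] = 0.735

Posterior: Beta(7+54, 5+17) = Beta(61, 22).
Mode = (61−1)/(61+22−2) = 60/81 = 0.741.
Mean = 61/(61+22) = 61/83 = 0.735.
The mean is pulled below the mode by the posterior's left skew.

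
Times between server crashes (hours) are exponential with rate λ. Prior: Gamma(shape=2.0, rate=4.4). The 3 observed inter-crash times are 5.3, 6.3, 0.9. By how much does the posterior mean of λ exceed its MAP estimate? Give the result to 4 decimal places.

Σ times = 12.5. Posterior: Gamma(shape = 2.0+3 = 5.0, rate = 4.4+12.5 = 16.9).
Mode = (α−1)/β = 4.0/16.9 = 0.2367.
Mean = α/β = 5.0/16.9 = 0.2959.
Difference = 0.2959 − 0.2367 = 0.0592.
The posterior is right-skewed, so the mean exceeds the mode.

0.0592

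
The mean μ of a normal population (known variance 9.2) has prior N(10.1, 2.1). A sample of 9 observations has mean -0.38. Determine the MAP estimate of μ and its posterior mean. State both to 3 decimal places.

MAP: 3.051. Posterior mean: 3.051.

Posterior for μ is Normal. Precision-weighted mean: (1/2.1·10.1 + 9/9.2·-0.38) / (1/2.1 + 9/9.2) = 3.051.
A Normal posterior is symmetric, so mode = mean.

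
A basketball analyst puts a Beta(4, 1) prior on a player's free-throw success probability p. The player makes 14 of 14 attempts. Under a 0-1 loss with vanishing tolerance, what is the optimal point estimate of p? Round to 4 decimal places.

1.0000

Posterior: Beta(4+14, 1+0) = Beta(18, 1).
Since β = 1 ≤ 1 and α > 1, the Beta density is monotone increasing on [0,1]; the mode is at 1.
Mean = 18/(18+1) = 0.9474.
This is the posterior mode — the MAP estimate.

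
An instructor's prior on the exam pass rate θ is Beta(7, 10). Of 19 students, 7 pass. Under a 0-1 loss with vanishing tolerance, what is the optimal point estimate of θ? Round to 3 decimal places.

0.382

Posterior: Beta(7+7, 10+12) = Beta(14, 22).
Mode = (14−1)/(14+22−2) = 13/34 = 0.382.
Mean = 14/(14+22) = 14/36 = 0.389.
This is the posterior mode — the MAP estimate.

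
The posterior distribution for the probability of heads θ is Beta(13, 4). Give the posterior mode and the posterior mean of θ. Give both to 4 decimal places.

MAP = 0.8000, posterior mean = 0.7647

Mode = (13−1)/(13+4−2) = 12/15 = 0.8000.
Mean = 13/(13+4) = 13/17 = 0.7647.
The posterior is left-skewed, so the mode exceeds the mean.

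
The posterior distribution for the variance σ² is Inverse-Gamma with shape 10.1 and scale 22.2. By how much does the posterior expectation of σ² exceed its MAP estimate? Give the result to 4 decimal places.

Mode = β/(α+1) = 22.2/11.1 = 2.0000.
Mean = β/(α−1) = 22.2/9.1 = 2.4396.
Difference = 2.4396 − 2.0000 = 0.4396.
Mean > mode: the posterior has a right tail.

0.4396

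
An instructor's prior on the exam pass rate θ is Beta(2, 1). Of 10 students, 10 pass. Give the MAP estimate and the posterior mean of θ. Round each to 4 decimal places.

MAP estimate = 1.0000, posterior mean = 0.9231

Posterior: Beta(2+10, 1+0) = Beta(12, 1).
Since β = 1 ≤ 1 and α > 1, the Beta density is monotone increasing on [0,1]; the mode is at 1.
Mean = 12/(12+1) = 0.9231.
Mode > mean: the posterior has a left tail.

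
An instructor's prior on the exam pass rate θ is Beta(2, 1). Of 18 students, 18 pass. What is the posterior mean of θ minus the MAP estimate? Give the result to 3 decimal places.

Posterior: Beta(2+18, 1+0) = Beta(20, 1).
Since β = 1 ≤ 1 and α > 1, the Beta density is monotone increasing on [0,1]; the mode is at 1.
Mean = 20/(20+1) = 0.952.
Difference = 0.952 − 1.000 = -0.048.

-0.048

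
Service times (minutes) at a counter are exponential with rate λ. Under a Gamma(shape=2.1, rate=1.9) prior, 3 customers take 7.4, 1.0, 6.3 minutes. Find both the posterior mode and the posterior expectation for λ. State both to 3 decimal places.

MAP = 0.247, posterior mean = 0.307

Σ times = 14.7. Posterior: Gamma(shape = 2.1+3 = 5.1, rate = 1.9+14.7 = 16.6).
Mode = (α−1)/β = 4.1/16.6 = 0.247.
Mean = α/β = 5.1/16.6 = 0.307.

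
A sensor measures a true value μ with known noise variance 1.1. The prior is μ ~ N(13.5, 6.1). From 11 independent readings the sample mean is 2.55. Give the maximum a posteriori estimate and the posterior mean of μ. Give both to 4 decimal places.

maximum a posteriori estimate = 2.7266, posterior mean = 2.7266

Posterior for μ is Normal. Precision-weighted mean: (1/6.1·13.5 + 11/1.1·2.55) / (1/6.1 + 11/1.1) = 2.7266.
A Normal posterior is symmetric, so mode = mean.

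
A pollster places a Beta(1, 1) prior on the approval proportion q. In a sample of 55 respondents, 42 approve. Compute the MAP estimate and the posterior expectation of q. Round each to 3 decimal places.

MAP = 0.764; posterior mean = 0.754

Posterior: Beta(1+42, 1+13) = Beta(43, 14).
Mode = (43−1)/(43+14−2) = 42/55 = 0.764.
With a flat prior the MAP equals the MLE, 42/55.
Mean = 43/(43+14) = 43/57 = 0.754.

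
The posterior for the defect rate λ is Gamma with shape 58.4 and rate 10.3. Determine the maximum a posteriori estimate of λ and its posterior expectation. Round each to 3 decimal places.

Mode = (α−1)/β = 57.4/10.3 = 5.573.
Mean = α/β = 58.4/10.3 = 5.670.
The posterior is right-skewed, so the mean exceeds the mode.

MAP = 5.573, posterior mean = 5.670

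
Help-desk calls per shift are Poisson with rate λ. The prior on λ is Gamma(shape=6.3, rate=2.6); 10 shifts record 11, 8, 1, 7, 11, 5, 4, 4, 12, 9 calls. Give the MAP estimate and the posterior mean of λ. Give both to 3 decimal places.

Σ counts = 72. Posterior: Gamma(shape = 6.3+72 = 78.3, rate = 2.6+10 = 12.6).
Mode = (α−1)/β = 77.3/12.6 = 6.135.
Mean = α/β = 78.3/12.6 = 6.214.

MAP = 6.135; posterior mean = 6.214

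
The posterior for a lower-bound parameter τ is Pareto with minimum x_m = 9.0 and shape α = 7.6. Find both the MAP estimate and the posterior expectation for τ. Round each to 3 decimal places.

The Pareto density is strictly decreasing on [x_m, ∞), so the mode is x_m = 9.000.
Mean = α·x_m/(α−1) = 7.6·9.0/6.6 = 10.364.

MAP: 9.000. Posterior mean: 10.364.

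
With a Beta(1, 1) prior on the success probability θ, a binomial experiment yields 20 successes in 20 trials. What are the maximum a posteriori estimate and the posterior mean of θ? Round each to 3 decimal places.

MAP = 1.000; posterior mean = 0.955

Posterior: Beta(1+20, 1+0) = Beta(21, 1).
Since β = 1 ≤ 1 and α > 1, the Beta density is monotone increasing on [0,1]; the mode is at 1.
Mean = 21/(21+1) = 0.955.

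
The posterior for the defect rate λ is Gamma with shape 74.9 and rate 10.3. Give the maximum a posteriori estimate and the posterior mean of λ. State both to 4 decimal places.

Mode = (α−1)/β = 73.9/10.3 = 7.1748.
Mean = α/β = 74.9/10.3 = 7.2718.

maximum a posteriori estimate = 7.1748, posterior mean = 7.2718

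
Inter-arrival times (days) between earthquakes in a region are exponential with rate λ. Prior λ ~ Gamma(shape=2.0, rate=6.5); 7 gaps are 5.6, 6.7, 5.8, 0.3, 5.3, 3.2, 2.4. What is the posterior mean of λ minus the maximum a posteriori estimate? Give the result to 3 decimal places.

0.028

Σ times = 29.3. Posterior: Gamma(shape = 2.0+7 = 9.0, rate = 6.5+29.3 = 35.8).
Mode = (α−1)/β = 8.0/35.8 = 0.223.
Mean = α/β = 9.0/35.8 = 0.251.
Difference = 0.251 − 0.223 = 0.028.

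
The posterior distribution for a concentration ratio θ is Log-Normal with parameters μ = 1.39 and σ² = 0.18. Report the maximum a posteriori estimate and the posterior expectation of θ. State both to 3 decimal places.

Mode = exp(μ − σ²) = exp(1.21) = 3.353.
Mean = exp(μ + σ²/2) = exp(1.480) = 4.393.
Mean > mode: the posterior has a right tail.

MAP = 3.353; posterior mean = 4.393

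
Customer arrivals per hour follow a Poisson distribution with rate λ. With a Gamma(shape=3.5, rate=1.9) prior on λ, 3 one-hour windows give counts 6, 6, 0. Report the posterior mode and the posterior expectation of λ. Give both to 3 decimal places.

λ_MAP = 2.959, E[λ|data] = 3.163

Σ counts = 12. Posterior: Gamma(shape = 3.5+12 = 15.5, rate = 1.9+3 = 4.9).
Mode = (α−1)/β = 14.5/4.9 = 2.959.
Mean = α/β = 15.5/4.9 = 3.163.
Mean > mode: the posterior has a right tail.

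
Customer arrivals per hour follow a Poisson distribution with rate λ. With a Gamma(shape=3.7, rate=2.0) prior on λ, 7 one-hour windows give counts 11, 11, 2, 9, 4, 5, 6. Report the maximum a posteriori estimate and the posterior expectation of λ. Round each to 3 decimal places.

MAP: 5.633. Posterior mean: 5.744.

Σ counts = 48. Posterior: Gamma(shape = 3.7+48 = 51.7, rate = 2.0+7 = 9.0).
Mode = (α−1)/β = 50.7/9.0 = 5.633.
Mean = α/β = 51.7/9.0 = 5.744.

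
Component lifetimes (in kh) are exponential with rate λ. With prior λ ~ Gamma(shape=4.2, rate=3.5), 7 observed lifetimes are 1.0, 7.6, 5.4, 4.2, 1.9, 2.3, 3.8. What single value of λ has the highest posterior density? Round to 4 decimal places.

Σ times = 26.2. Posterior: Gamma(shape = 4.2+7 = 11.2, rate = 3.5+26.2 = 29.7).
Mode = (α−1)/β = 10.2/29.7 = 0.3434.
Mean = α/β = 11.2/29.7 = 0.3771.
This is the posterior mode — the MAP estimate.

0.3434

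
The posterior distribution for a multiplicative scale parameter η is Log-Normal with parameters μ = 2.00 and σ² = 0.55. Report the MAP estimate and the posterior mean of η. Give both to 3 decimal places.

Mode = exp(μ − σ²) = exp(1.45) = 4.263.
Mean = exp(μ + σ²/2) = exp(2.275) = 9.728.

η_MAP = 4.263, E[η|data] = 9.728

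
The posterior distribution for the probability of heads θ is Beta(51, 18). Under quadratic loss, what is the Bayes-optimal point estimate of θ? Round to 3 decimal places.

0.739

Mode = (51−1)/(51+18−2) = 50/67 = 0.746.
Mean = 51/(51+18) = 51/69 = 0.739.
Quadratic loss ⇒ the optimal estimator is the posterior mean.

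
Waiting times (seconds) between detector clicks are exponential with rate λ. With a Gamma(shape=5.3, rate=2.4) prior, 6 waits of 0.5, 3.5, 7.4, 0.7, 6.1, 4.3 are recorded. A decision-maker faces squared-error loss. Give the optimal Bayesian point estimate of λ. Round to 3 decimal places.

Σ times = 22.5. Posterior: Gamma(shape = 5.3+6 = 11.3, rate = 2.4+22.5 = 24.9).
Mode = (α−1)/β = 10.3/24.9 = 0.414.
Mean = α/β = 11.3/24.9 = 0.454.
Squared-error loss ⇒ the optimal estimator is the posterior mean.

0.454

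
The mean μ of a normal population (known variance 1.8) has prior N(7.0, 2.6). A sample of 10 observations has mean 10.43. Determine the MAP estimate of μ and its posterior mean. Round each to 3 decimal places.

Posterior for μ is Normal. Precision-weighted mean: (1/2.6·7.0 + 10/1.8·10.43) / (1/2.6 + 10/1.8) = 10.208.
A Normal posterior is symmetric, so mode = mean.

MAP = 10.208, posterior mean = 10.208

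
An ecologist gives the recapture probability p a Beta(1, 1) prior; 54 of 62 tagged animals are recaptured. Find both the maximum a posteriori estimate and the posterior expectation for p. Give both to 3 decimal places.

Posterior: Beta(1+54, 1+8) = Beta(55, 9).
Mode = (55−1)/(55+9−2) = 54/62 = 0.871.
Mean = 55/(55+9) = 55/64 = 0.859.
Left-skewed posterior ⇒ mean < mode.

maximum a posteriori estimate = 0.871, posterior expectation = 0.859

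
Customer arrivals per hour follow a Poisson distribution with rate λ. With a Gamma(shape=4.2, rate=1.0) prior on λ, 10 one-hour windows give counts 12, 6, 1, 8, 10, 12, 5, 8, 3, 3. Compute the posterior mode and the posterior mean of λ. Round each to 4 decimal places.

Σ counts = 68. Posterior: Gamma(shape = 4.2+68 = 72.2, rate = 1.0+10 = 11.0).
Mode = (α−1)/β = 71.2/11.0 = 6.4727.
Mean = α/β = 72.2/11.0 = 6.5636.

posterior mode = 6.4727, posterior mean = 6.5636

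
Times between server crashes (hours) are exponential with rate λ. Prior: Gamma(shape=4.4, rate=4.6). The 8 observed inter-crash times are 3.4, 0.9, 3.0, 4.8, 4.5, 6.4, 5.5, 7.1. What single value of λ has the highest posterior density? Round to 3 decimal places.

Σ times = 35.6. Posterior: Gamma(shape = 4.4+8 = 12.4, rate = 4.6+35.6 = 40.2).
Mode = (α−1)/β = 11.4/40.2 = 0.284.
Mean = α/β = 12.4/40.2 = 0.308.
This is the posterior mode — the MAP estimate.

0.284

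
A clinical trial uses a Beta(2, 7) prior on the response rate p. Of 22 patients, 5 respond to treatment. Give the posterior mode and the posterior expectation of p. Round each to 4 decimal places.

Posterior: Beta(2+5, 7+17) = Beta(7, 24).
Mode = (7−1)/(7+24−2) = 6/29 = 0.2069.
Mean = 7/(7+24) = 7/31 = 0.2258.
Right-skewed posterior ⇒ mode < mean.

posterior mode = 0.2069, posterior expectation = 0.2258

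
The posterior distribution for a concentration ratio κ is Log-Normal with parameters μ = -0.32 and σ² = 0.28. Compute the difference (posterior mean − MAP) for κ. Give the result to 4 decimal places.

Mode = exp(μ − σ²) = exp(-0.60) = 0.5488.
Mean = exp(μ + σ²/2) = exp(-0.180) = 0.8353.
Difference = 0.8353 − 0.5488 = 0.2865.
Mean > mode: the posterior has a right tail.

0.2865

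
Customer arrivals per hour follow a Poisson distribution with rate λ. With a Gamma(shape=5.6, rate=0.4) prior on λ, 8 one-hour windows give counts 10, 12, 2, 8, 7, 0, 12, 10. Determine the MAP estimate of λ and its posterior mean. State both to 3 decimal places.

Σ counts = 61. Posterior: Gamma(shape = 5.6+61 = 66.6, rate = 0.4+8 = 8.4).
Mode = (α−1)/β = 65.6/8.4 = 7.810.
Mean = α/β = 66.6/8.4 = 7.929.
The mean is pulled above the mode by the posterior's right skew.

MAP = 7.810; posterior mean = 7.929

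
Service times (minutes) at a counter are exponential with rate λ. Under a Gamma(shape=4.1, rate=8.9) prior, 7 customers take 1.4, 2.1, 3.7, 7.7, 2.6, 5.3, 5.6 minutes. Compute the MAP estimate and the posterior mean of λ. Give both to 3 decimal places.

MAP: 0.271. Posterior mean: 0.298.

Σ times = 28.4. Posterior: Gamma(shape = 4.1+7 = 11.1, rate = 8.9+28.4 = 37.3).
Mode = (α−1)/β = 10.1/37.3 = 0.271.
Mean = α/β = 11.1/37.3 = 0.298.
Mean > mode: the posterior has a right tail.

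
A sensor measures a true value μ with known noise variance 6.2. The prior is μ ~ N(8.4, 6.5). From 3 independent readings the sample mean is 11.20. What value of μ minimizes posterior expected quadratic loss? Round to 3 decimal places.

10.525

Posterior for μ is Normal. Precision-weighted mean: (1/6.5·8.4 + 3/6.2·11.20) / (1/6.5 + 3/6.2) = 10.525.
A Normal posterior is symmetric, so mode = mean.
Quadratic loss ⇒ the optimal estimator is the posterior mean.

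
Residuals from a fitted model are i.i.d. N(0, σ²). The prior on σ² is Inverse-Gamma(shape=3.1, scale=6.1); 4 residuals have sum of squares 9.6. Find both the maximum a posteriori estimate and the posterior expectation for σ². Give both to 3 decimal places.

σ²_MAP = 1.787, E[σ²|data] = 2.659

Posterior: Inverse-Gamma(shape = 3.1+4/2 = 5.1, scale = 6.1+9.6/2 = 10.9).
Mode = β/(α+1) = 10.9/6.1 = 1.787.
Mean = β/(α−1) = 10.9/4.1 = 2.659.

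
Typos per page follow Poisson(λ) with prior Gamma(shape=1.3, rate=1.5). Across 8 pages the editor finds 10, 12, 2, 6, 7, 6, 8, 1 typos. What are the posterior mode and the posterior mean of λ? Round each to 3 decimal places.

Σ counts = 52. Posterior: Gamma(shape = 1.3+52 = 53.3, rate = 1.5+8 = 9.5).
Mode = (α−1)/β = 52.3/9.5 = 5.505.
Mean = α/β = 53.3/9.5 = 5.611.

MAP = 5.505; posterior mean = 5.611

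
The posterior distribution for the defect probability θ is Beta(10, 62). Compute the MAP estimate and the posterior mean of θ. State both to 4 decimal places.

Mode = (10−1)/(10+62−2) = 9/70 = 0.1286.
Mean = 10/(10+62) = 10/72 = 0.1389.

MAP = 0.1286, posterior mean = 0.1389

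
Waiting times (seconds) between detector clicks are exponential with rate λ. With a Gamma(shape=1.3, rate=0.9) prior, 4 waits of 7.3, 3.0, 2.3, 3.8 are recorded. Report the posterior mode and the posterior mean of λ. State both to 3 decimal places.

MAP = 0.249, posterior mean = 0.306

Σ times = 16.4. Posterior: Gamma(shape = 1.3+4 = 5.3, rate = 0.9+16.4 = 17.3).
Mode = (α−1)/β = 4.3/17.3 = 0.249.
Mean = α/β = 5.3/17.3 = 0.306.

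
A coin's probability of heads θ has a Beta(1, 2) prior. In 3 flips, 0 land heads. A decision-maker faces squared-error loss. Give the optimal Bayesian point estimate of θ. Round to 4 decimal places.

0.1667

Posterior: Beta(1+0, 2+3) = Beta(1, 5).
Since α = 1 ≤ 1 and β > 1, the Beta density is monotone decreasing on [0,1]; the mode is at 0.
Mean = 1/(1+5) = 0.1667.
Squared-error loss ⇒ the optimal estimator is the posterior mean.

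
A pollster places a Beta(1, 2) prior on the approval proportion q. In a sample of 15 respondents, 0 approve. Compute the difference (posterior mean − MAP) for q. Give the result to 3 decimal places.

0.056

Posterior: Beta(1+0, 2+15) = Beta(1, 17).
Since α = 1 ≤ 1 and β > 1, the Beta density is monotone decreasing on [0,1]; the mode is at 0.
Mean = 1/(1+17) = 0.056.
Difference = 0.056 − 0.000 = 0.056.
Right-skewed posterior ⇒ mode < mean.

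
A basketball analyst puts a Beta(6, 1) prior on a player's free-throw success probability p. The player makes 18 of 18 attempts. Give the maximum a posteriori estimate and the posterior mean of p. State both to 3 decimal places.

Posterior: Beta(6+18, 1+0) = Beta(24, 1).
Since β = 1 ≤ 1 and α > 1, the Beta density is monotone increasing on [0,1]; the mode is at 1.
Mean = 24/(24+1) = 0.960.

MAP = 1.000, posterior mean = 0.960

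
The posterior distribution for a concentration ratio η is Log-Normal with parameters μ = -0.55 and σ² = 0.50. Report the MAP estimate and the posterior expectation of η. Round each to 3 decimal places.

Mode = exp(μ − σ²) = exp(-1.05) = 0.350.
Mean = exp(μ + σ²/2) = exp(-0.300) = 0.741.
The mean is pulled above the mode by the posterior's right skew.

MAP = 0.350; posterior mean = 0.741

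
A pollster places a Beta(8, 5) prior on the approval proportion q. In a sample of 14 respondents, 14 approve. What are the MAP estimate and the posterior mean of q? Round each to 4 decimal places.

MAP: 0.8400. Posterior mean: 0.8148.

Posterior: Beta(8+14, 5+0) = Beta(22, 5).
Mode = (22−1)/(22+5−2) = 21/25 = 0.8400.
Mean = 22/(22+5) = 22/27 = 0.8148.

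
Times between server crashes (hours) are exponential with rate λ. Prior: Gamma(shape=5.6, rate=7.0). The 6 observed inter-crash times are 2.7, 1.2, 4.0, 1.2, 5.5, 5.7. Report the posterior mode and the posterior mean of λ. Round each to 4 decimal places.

Σ times = 20.3. Posterior: Gamma(shape = 5.6+6 = 11.6, rate = 7.0+20.3 = 27.3).
Mode = (α−1)/β = 10.6/27.3 = 0.3883.
Mean = α/β = 11.6/27.3 = 0.4249.

posterior mode = 0.3883, posterior mean = 0.4249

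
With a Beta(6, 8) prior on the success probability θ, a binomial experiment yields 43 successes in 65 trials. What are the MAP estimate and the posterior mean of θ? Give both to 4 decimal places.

Posterior: Beta(6+43, 8+22) = Beta(49, 30).
Mode = (49−1)/(49+30−2) = 48/77 = 0.6234.
Mean = 49/(49+30) = 49/79 = 0.6203.

MAP = 0.6234; posterior mean = 0.6203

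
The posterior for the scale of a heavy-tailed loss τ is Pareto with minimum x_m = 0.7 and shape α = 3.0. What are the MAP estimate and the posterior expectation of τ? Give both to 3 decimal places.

MAP = 0.700; posterior mean = 1.050

The Pareto density is strictly decreasing on [x_m, ∞), so the mode is x_m = 0.700.
Mean = α·x_m/(α−1) = 3.0·0.7/2.0 = 1.050.
The mean is pulled above the mode by the posterior's right skew.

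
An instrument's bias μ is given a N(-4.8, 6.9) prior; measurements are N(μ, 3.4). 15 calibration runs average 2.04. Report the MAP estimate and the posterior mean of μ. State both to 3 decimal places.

Posterior for μ is Normal. Precision-weighted mean: (1/6.9·-4.8 + 15/3.4·2.04) / (1/6.9 + 15/3.4) = 1.822.
A Normal posterior is symmetric, so mode = mean.

MAP: 1.822. Posterior mean: 1.822.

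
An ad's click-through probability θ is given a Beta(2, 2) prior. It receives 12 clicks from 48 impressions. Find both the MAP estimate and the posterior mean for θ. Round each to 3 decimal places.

Posterior: Beta(2+12, 2+36) = Beta(14, 38).
Mode = (14−1)/(14+38−2) = 13/50 = 0.260.
Mean = 14/(14+38) = 14/52 = 0.269.

MAP: 0.260. Posterior mean: 0.269.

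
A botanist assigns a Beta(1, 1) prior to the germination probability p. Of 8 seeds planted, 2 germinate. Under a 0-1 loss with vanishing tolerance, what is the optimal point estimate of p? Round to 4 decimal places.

0.2500

Posterior: Beta(1+2, 1+6) = Beta(3, 7).
Mode = (3−1)/(3+7−2) = 2/8 = 0.2500.
With a flat prior the MAP equals the MLE, 2/8.
Mean = 3/(3+7) = 3/10 = 0.3000.
This is the posterior mode — the MAP estimate.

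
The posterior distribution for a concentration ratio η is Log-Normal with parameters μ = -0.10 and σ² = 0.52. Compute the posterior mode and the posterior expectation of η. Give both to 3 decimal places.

MAP = 0.538; posterior mean = 1.174

Mode = exp(μ − σ²) = exp(-0.62) = 0.538.
Mean = exp(μ + σ²/2) = exp(0.160) = 1.174.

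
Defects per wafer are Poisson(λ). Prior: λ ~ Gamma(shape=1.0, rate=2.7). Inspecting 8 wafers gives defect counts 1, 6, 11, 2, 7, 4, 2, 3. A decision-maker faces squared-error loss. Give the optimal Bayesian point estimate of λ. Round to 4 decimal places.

3.4579

Σ counts = 36. Posterior: Gamma(shape = 1.0+36 = 37.0, rate = 2.7+8 = 10.7).
Mode = (α−1)/β = 36.0/10.7 = 3.3645.
Mean = α/β = 37.0/10.7 = 3.4579.
Squared-error loss ⇒ the optimal estimator is the posterior mean.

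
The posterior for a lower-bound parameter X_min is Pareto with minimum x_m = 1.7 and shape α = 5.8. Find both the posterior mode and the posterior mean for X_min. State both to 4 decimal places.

MAP: 1.7000. Posterior mean: 2.0542.

The Pareto density is strictly decreasing on [x_m, ∞), so the mode is x_m = 1.7000.
Mean = α·x_m/(α−1) = 5.8·1.7/4.8 = 2.0542.
The posterior is right-skewed, so the mean exceeds the mode.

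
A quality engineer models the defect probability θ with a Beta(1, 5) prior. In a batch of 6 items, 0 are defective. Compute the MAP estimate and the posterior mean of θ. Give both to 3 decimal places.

Posterior: Beta(1+0, 5+6) = Beta(1, 11).
Since α = 1 ≤ 1 and β > 1, the Beta density is monotone decreasing on [0,1]; the mode is at 0.
Mean = 1/(1+11) = 0.083.
Right-skewed posterior ⇒ mode < mean.

MAP = 0.000; posterior mean = 0.083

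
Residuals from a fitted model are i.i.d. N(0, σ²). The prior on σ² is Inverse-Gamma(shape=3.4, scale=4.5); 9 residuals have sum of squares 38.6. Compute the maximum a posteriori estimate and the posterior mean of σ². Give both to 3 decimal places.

σ²_MAP = 2.674, E[σ²|data] = 3.449

Posterior: Inverse-Gamma(shape = 3.4+9/2 = 7.9, scale = 4.5+38.6/2 = 23.8).
Mode = β/(α+1) = 23.8/8.9 = 2.674.
Mean = β/(α−1) = 23.8/6.9 = 3.449.
The mean is pulled above the mode by the posterior's right skew.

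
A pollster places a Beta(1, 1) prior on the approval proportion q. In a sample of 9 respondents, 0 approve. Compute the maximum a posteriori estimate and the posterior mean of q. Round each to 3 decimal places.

Posterior: Beta(1+0, 1+9) = Beta(1, 10).
Since α = 1 ≤ 1 and β > 1, the Beta density is monotone decreasing on [0,1]; the mode is at 0.
Mean = 1/(1+10) = 0.091.

MAP = 0.000; posterior mean = 0.091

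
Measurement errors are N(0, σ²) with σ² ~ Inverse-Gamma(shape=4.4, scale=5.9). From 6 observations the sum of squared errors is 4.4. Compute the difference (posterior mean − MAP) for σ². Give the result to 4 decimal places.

0.3013

Posterior: Inverse-Gamma(shape = 4.4+6/2 = 7.4, scale = 5.9+4.4/2 = 8.1).
Mode = β/(α+1) = 8.1/8.4 = 0.9643.
Mean = β/(α−1) = 8.1/6.4 = 1.2656.
Difference = 1.2656 − 0.9643 = 0.3013.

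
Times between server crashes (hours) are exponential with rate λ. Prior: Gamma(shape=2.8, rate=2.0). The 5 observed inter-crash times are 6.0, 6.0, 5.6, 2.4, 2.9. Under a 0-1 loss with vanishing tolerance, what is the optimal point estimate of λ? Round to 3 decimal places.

0.273

Σ times = 22.9. Posterior: Gamma(shape = 2.8+5 = 7.8, rate = 2.0+22.9 = 24.9).
Mode = (α−1)/β = 6.8/24.9 = 0.273.
Mean = α/β = 7.8/24.9 = 0.313.
This is the posterior mode — the MAP estimate.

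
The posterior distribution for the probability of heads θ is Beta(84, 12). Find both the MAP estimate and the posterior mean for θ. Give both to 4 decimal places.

Mode = (84−1)/(84+12−2) = 83/94 = 0.8830.
Mean = 84/(84+12) = 84/96 = 0.8750.
The posterior is left-skewed, so the mode exceeds the mean.

MAP estimate = 0.8830, posterior mean = 0.8750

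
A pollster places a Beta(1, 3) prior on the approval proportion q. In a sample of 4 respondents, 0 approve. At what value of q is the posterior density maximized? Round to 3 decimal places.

0.000

Posterior: Beta(1+0, 3+4) = Beta(1, 7).
Since α = 1 ≤ 1 and β > 1, the Beta density is monotone decreasing on [0,1]; the mode is at 0.
Mean = 1/(1+7) = 0.125.
This is the posterior mode — the MAP estimate.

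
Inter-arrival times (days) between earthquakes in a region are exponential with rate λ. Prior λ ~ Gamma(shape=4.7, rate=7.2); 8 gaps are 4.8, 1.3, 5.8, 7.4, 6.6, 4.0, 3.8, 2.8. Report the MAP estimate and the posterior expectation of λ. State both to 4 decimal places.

Σ times = 36.5. Posterior: Gamma(shape = 4.7+8 = 12.7, rate = 7.2+36.5 = 43.7).
Mode = (α−1)/β = 11.7/43.7 = 0.2677.
Mean = α/β = 12.7/43.7 = 0.2906.

λ_MAP = 0.2677, E[λ|data] = 0.2906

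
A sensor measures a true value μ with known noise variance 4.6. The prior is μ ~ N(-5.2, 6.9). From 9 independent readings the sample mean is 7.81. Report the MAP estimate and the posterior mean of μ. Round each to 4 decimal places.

MAP = 6.9128; posterior mean = 6.9128

Posterior for μ is Normal. Precision-weighted mean: (1/6.9·-5.2 + 9/4.6·7.81) / (1/6.9 + 9/4.6) = 6.9128.
A Normal posterior is symmetric, so mode = mean.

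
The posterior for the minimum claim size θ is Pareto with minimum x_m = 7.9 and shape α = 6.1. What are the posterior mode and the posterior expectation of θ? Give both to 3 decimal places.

posterior mode = 7.900, posterior expectation = 9.449

The Pareto density is strictly decreasing on [x_m, ∞), so the mode is x_m = 7.900.
Mean = α·x_m/(α−1) = 6.1·7.9/5.1 = 9.449.
Right-skewed posterior ⇒ mode < mean.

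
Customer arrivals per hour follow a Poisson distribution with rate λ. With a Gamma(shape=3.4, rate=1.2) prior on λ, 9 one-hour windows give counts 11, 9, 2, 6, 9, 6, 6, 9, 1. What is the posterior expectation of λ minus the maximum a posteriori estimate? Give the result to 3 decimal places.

Σ counts = 59. Posterior: Gamma(shape = 3.4+59 = 62.4, rate = 1.2+9 = 10.2).
Mode = (α−1)/β = 61.4/10.2 = 6.020.
Mean = α/β = 62.4/10.2 = 6.118.
Difference = 6.118 − 6.020 = 0.098.

0.098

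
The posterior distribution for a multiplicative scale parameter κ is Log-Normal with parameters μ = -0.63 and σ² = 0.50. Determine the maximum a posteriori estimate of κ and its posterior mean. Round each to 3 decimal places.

Mode = exp(μ − σ²) = exp(-1.13) = 0.323.
Mean = exp(μ + σ²/2) = exp(-0.380) = 0.684.

κ_MAP = 0.323, E[κ|data] = 0.684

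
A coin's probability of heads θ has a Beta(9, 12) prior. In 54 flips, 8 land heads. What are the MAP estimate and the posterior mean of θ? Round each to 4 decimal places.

Posterior: Beta(9+8, 12+46) = Beta(17, 58).
Mode = (17−1)/(17+58−2) = 16/73 = 0.2192.
Mean = 17/(17+58) = 17/75 = 0.2267.

MAP estimate = 0.2192, posterior mean = 0.2267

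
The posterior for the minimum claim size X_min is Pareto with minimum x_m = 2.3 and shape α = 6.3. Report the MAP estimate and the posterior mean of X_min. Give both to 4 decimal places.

The Pareto density is strictly decreasing on [x_m, ∞), so the mode is x_m = 2.3000.
Mean = α·x_m/(α−1) = 6.3·2.3/5.3 = 2.7340.
The mean is pulled above the mode by the posterior's right skew.

MAP = 2.3000, posterior mean = 2.7340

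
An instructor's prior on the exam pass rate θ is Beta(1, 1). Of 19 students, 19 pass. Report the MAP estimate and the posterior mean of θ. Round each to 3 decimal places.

Posterior: Beta(1+19, 1+0) = Beta(20, 1).
Since β = 1 ≤ 1 and α > 1, the Beta density is monotone increasing on [0,1]; the mode is at 1.
Mean = 20/(20+1) = 0.952.
The mean is pulled below the mode by the posterior's left skew.

MAP = 1.000; posterior mean = 0.952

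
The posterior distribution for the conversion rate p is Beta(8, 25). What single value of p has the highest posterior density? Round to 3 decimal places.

0.226

Mode = (8−1)/(8+25−2) = 7/31 = 0.226.
Mean = 8/(8+25) = 8/33 = 0.242.
This is the posterior mode — the MAP estimate.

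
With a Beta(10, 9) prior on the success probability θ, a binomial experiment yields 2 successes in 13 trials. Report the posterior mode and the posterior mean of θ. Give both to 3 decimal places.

Posterior: Beta(10+2, 9+11) = Beta(12, 20).
Mode = (12−1)/(12+20−2) = 11/30 = 0.367.
Mean = 12/(12+20) = 12/32 = 0.375.

MAP: 0.367. Posterior mean: 0.375.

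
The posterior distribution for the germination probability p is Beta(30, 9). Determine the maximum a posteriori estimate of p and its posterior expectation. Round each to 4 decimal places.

Mode = (30−1)/(30+9−2) = 29/37 = 0.7838.
Mean = 30/(30+9) = 30/39 = 0.7692.

MAP = 0.7838; posterior mean = 0.7692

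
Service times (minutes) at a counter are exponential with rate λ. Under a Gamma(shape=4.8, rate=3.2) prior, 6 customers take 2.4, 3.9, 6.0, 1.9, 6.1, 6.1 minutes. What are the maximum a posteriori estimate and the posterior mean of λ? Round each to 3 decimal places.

maximum a posteriori estimate = 0.331, posterior mean = 0.365

Σ times = 26.4. Posterior: Gamma(shape = 4.8+6 = 10.8, rate = 3.2+26.4 = 29.6).
Mode = (α−1)/β = 9.8/29.6 = 0.331.
Mean = α/β = 10.8/29.6 = 0.365.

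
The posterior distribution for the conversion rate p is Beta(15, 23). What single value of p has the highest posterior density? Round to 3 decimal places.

0.389

Mode = (15−1)/(15+23−2) = 14/36 = 0.389.
Mean = 15/(15+23) = 15/38 = 0.395.
This is the posterior mode — the MAP estimate.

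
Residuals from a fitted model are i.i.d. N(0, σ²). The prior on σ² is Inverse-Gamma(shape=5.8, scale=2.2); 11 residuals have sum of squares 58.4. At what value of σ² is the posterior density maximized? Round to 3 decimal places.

Posterior: Inverse-Gamma(shape = 5.8+11/2 = 11.3, scale = 2.2+58.4/2 = 31.4).
Mode = β/(α+1) = 31.4/12.3 = 2.553.
Mean = β/(α−1) = 31.4/10.3 = 3.049.
This is the posterior mode — the MAP estimate.

2.553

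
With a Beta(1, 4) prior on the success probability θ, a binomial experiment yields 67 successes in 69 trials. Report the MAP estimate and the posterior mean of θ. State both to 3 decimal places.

Posterior: Beta(1+67, 4+2) = Beta(68, 6).
Mode = (68−1)/(68+6−2) = 67/72 = 0.931.
Mean = 68/(68+6) = 68/74 = 0.919.

MAP estimate = 0.931, posterior mean = 0.919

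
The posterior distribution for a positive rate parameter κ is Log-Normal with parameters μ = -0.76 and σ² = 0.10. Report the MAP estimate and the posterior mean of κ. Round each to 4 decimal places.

κ_MAP = 0.4232, E[κ|data] = 0.4916

Mode = exp(μ − σ²) = exp(-0.86) = 0.4232.
Mean = exp(μ + σ²/2) = exp(-0.710) = 0.4916.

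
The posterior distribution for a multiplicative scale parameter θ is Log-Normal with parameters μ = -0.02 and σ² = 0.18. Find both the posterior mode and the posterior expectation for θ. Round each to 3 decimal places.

MAP = 0.819; posterior mean = 1.073

Mode = exp(μ − σ²) = exp(-0.20) = 0.819.
Mean = exp(μ + σ²/2) = exp(0.070) = 1.073.
The posterior is right-skewed, so the mean exceeds the mode.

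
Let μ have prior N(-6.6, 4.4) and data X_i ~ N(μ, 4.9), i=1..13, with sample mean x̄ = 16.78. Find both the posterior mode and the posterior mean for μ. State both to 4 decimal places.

Posterior for μ is Normal. Precision-weighted mean: (1/4.4·-6.6 + 13/4.9·16.78) / (1/4.4 + 13/4.9) = 14.9352.
A Normal posterior is symmetric, so mode = mean.

MAP = 14.9352; posterior mean = 14.9352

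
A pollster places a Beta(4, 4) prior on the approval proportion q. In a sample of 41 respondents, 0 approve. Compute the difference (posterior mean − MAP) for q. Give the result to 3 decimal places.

0.018

Posterior: Beta(4+0, 4+41) = Beta(4, 45).
Mode = (4−1)/(4+45−2) = 3/47 = 0.064.
Mean = 4/(4+45) = 4/49 = 0.082.
Difference = 0.082 − 0.064 = 0.018.
The posterior is right-skewed, so the mean exceeds the mode.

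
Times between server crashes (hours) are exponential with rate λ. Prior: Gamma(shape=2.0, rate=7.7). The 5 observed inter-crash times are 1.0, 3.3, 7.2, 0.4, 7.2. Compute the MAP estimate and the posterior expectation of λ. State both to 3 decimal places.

Σ times = 19.1. Posterior: Gamma(shape = 2.0+5 = 7.0, rate = 7.7+19.1 = 26.8).
Mode = (α−1)/β = 6.0/26.8 = 0.224.
Mean = α/β = 7.0/26.8 = 0.261.
Mean > mode: the posterior has a right tail.

MAP estimate = 0.224, posterior expectation = 0.261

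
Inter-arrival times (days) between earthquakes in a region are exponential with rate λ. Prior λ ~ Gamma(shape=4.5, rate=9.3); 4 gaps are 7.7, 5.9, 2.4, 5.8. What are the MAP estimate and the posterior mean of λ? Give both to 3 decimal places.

Σ times = 21.8. Posterior: Gamma(shape = 4.5+4 = 8.5, rate = 9.3+21.8 = 31.1).
Mode = (α−1)/β = 7.5/31.1 = 0.241.
Mean = α/β = 8.5/31.1 = 0.273.
The posterior is right-skewed, so the mean exceeds the mode.

λ_MAP = 0.241, E[λ|data] = 0.273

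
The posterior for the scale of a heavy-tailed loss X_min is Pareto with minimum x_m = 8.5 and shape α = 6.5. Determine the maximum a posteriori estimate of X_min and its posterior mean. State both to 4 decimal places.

The Pareto density is strictly decreasing on [x_m, ∞), so the mode is x_m = 8.5000.
Mean = α·x_m/(α−1) = 6.5·8.5/5.5 = 10.0455.

X_min_MAP = 8.5000, E[X_min|data] = 10.0455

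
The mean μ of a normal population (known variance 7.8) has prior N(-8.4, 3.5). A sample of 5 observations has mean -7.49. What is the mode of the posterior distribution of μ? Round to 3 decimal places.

-7.771

Posterior for μ is Normal. Precision-weighted mean: (1/3.5·-8.4 + 5/7.8·-7.49) / (1/3.5 + 5/7.8) = -7.771.
A Normal posterior is symmetric, so mode = mean.
This is the posterior mode — the MAP estimate.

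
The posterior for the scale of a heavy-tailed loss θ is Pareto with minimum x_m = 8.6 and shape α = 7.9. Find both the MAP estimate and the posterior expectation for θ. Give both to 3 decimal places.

MAP estimate = 8.600, posterior expectation = 9.846

The Pareto density is strictly decreasing on [x_m, ∞), so the mode is x_m = 8.600.
Mean = α·x_m/(α−1) = 7.9·8.6/6.9 = 9.846.
The mean is pulled above the mode by the posterior's right skew.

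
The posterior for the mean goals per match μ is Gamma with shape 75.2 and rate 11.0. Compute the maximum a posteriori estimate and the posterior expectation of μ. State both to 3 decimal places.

Mode = (α−1)/β = 74.2/11.0 = 6.745.
Mean = α/β = 75.2/11.0 = 6.836.
The posterior is right-skewed, so the mean exceeds the mode.

MAP: 6.745. Posterior mean: 6.836.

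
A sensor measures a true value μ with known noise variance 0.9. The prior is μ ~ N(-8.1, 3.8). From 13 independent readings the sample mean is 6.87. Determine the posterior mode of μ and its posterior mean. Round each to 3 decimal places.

MAP = 6.602; posterior mean = 6.602

Posterior for μ is Normal. Precision-weighted mean: (1/3.8·-8.1 + 13/0.9·6.87) / (1/3.8 + 13/0.9) = 6.602.
A Normal posterior is symmetric, so mode = mean.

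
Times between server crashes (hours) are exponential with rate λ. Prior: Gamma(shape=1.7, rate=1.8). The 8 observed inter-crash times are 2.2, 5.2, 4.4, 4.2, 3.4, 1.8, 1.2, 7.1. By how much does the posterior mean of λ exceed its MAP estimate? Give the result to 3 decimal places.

Σ times = 29.5. Posterior: Gamma(shape = 1.7+8 = 9.7, rate = 1.8+29.5 = 31.3).
Mode = (α−1)/β = 8.7/31.3 = 0.278.
Mean = α/β = 9.7/31.3 = 0.310.
Difference = 0.310 − 0.278 = 0.032.

0.032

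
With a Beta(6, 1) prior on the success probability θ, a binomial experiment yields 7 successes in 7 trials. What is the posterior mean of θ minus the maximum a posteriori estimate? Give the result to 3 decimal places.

Posterior: Beta(6+7, 1+0) = Beta(13, 1).
Since β = 1 ≤ 1 and α > 1, the Beta density is monotone increasing on [0,1]; the mode is at 1.
Mean = 13/(13+1) = 0.929.
Difference = 0.929 − 1.000 = -0.071.
The posterior is left-skewed, so the mode exceeds the mean.

-0.071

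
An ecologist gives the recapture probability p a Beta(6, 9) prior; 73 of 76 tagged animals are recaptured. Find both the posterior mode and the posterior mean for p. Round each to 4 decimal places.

MAP = 0.8764; posterior mean = 0.8681

Posterior: Beta(6+73, 9+3) = Beta(79, 12).
Mode = (79−1)/(79+12−2) = 78/89 = 0.8764.
Mean = 79/(79+12) = 79/91 = 0.8681.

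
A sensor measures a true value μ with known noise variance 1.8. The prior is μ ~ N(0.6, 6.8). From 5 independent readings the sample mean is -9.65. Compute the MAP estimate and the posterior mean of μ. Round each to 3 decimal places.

μ_MAP = -9.135, E[μ|data] = -9.135

Posterior for μ is Normal. Precision-weighted mean: (1/6.8·0.6 + 5/1.8·-9.65) / (1/6.8 + 5/1.8) = -9.135.
A Normal posterior is symmetric, so mode = mean.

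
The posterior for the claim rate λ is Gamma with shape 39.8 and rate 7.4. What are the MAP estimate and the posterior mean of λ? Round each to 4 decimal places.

Mode = (α−1)/β = 38.8/7.4 = 5.2432.
Mean = α/β = 39.8/7.4 = 5.3784.
The mean is pulled above the mode by the posterior's right skew.

MAP = 5.2432, posterior mean = 5.3784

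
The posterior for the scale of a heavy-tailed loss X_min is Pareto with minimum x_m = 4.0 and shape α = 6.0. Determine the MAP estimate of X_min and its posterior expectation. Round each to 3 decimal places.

MAP = 4.000; posterior mean = 4.800

The Pareto density is strictly decreasing on [x_m, ∞), so the mode is x_m = 4.000.
Mean = α·x_m/(α−1) = 6.0·4.0/5.0 = 4.800.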